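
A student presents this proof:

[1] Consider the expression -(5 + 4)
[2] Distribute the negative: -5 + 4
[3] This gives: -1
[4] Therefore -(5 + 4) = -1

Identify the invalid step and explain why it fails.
Step 2: Distribute the negative: -5 + 4

Step 2 incorrectly distributes the negative sign. The correct distribution is -(5 + 4) = -5 - 4 = -9. The negative must be applied to both terms, not just the first. The error treats -(5 + 4) as -5 + 4, which equals -1 instead of -9.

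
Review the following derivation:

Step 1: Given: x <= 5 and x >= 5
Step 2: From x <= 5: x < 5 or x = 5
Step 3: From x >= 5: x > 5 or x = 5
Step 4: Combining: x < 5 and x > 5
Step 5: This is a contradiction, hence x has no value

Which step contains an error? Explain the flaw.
Step 4: Combining: x < 5 and x > 5

Step 4 incorrectly combines the conditions. From x <= 5 and x >= 5, the intersection is x = 5. The error treats the 'or' cases as 'and' requirements. The correct conclusion is that x = 5 is the unique solution, not that no solution exists.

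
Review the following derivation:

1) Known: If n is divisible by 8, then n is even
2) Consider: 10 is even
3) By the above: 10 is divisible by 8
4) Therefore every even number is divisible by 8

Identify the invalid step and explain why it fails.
Step 3: By the above: 10 is divisible by 8

Step 3 commits the fallacy of affirming the consequent. The known fact 'divisible by 8 → even' does NOT imply 'even → divisible by 8'. That would be the converse, which is false. For example, 10 is even but 10 ÷ 8 = 1.25, which is not an integer.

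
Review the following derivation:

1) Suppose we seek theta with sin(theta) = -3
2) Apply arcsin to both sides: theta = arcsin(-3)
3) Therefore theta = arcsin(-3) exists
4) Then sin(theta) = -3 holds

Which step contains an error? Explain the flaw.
Step 2: Apply arcsin to both sides: theta = arcsin(-3)

Step 2 applies arcsin to -3. However, arcsin(x) is only defined for x in [-1, 1] because sin(theta) can only produce values in that range. Since |-3| > 1, arcsin(-3) is undefined. There is no angle whose sine equals -3.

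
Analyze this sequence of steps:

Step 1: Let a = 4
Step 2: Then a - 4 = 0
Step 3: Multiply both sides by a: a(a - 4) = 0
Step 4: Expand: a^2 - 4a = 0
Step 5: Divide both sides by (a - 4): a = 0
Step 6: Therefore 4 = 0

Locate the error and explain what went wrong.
Step 5: Divide both sides by (a - 4): a = 0

Step 5 divides both sides by (a - 4). However, since a = 4, we have (a - 4) = 0. Division by zero is undefined, making this step invalid.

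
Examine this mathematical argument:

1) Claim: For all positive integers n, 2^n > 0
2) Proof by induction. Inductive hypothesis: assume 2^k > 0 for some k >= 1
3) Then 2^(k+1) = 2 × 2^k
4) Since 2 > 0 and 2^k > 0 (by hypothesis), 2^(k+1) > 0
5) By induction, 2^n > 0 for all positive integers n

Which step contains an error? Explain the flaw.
Step 5: By induction, 2^n > 0 for all positive integers n

Step 5 concludes the proof by induction, but no base case was ever established. A valid induction proof requires: (1) a base case proving 2^1 > 0, and (2) an inductive step showing IF 2^k > 0 THEN 2^(k+1) > 0. Steps 2-4 correctly establish the inductive step, but without the base case the conclusion in step 5 does not follow.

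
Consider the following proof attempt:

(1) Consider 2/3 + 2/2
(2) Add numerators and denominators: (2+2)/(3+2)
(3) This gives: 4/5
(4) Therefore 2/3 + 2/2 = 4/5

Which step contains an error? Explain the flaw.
Step 2: Add numerators and denominators: (2+2)/(3+2)

Step 2 incorrectly adds fractions by separately adding numerators and denominators. This is wrong. The correct method requires a common denominator: 2/3 + 2/2 = (2×2 + 2×3)/(3×2) = 10/6 = 5/3. The method used gives 4/5, which is different.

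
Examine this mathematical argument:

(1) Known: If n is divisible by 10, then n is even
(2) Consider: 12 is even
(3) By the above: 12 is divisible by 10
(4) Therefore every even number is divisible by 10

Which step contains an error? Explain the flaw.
Step 3: By the above: 12 is divisible by 10

Step 3 commits the fallacy of affirming the consequent. The known fact 'divisible by 10 → even' does NOT imply 'even → divisible by 10'. That would be the converse, which is false. For example, 12 is even but 12 ÷ 10 = 1.20, which is not an integer.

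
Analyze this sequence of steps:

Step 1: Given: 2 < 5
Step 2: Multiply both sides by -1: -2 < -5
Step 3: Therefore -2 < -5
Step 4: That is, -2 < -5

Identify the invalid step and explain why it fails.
Step 2: Multiply both sides by -1: -2 < -5

Step 2 multiplies both sides by -1 but fails to reverse the inequality sign. When multiplying (or dividing) an inequality by a negative number, the direction must be reversed. Since 2 < 5, we should get -2 > -5, i.e., -2 > -5.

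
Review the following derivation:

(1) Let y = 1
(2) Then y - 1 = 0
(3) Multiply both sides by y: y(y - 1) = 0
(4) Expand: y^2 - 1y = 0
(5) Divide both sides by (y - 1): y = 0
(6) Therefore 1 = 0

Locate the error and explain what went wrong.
Step 5: Divide both sides by (y - 1): y = 0

Step 5 divides both sides by (y - 1). However, since y = 1, we have (y - 1) = 0. Division by zero is undefined, making this step invalid.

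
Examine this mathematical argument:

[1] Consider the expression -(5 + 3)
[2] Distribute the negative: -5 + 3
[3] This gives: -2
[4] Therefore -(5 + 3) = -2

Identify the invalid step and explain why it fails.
Step 2: Distribute the negative: -5 + 3

Step 2 incorrectly distributes the negative sign. The correct distribution is -(5 + 3) = -5 - 3 = -8. The negative must be applied to both terms, not just the first. The error treats -(5 + 3) as -5 + 3, which equals -2 instead of -8.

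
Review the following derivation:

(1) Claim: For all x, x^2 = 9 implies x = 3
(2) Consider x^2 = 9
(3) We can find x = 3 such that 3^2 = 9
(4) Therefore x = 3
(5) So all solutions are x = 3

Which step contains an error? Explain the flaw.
Step 4: Therefore x = 3

Step 4 incorrectly concludes that x = 3 is the only solution. The proof shows that x = 3 is A solution (existence), but does not show it is the ONLY solution (uniqueness). In fact, x = -3 is also a solution since (-3)^2 = 9. Finding one solution doesn't prove there are no others.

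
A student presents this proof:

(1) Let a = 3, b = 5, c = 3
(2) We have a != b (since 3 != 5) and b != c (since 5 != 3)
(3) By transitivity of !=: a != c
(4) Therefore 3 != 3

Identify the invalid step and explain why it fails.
Step 3: By transitivity of !=: a != c

Step 3 incorrectly applies transitivity to the '!=' relation. Transitivity states: if a R b and b R c, then a R c. However, '!=' is not transitive. Counterexample: 3 != 5 and 5 != 3, but 3 = 3 (both equal 3). Transitivity holds for relations like <, <=, =, but not for !=.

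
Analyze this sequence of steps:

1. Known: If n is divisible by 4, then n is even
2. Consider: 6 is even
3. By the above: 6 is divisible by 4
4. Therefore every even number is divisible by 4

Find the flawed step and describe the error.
Step 3: By the above: 6 is divisible by 4

Step 3 commits the fallacy of affirming the consequent. The known fact 'divisible by 4 → even' does NOT imply 'even → divisible by 4'. That would be the converse, which is false. For example, 6 is even but 6 ÷ 4 = 1.50, which is not an integer.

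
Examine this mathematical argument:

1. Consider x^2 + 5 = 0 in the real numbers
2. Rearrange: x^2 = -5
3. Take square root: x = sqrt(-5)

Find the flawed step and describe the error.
Step 3: Take square root: x = sqrt(-5)

Step 3 takes the square root of -5, which is negative. In the real number system, the square root of a negative number is undefined. The equation x^2 + 5 = 0 has no real solutions. Square roots of negative numbers only exist in the complex numbers.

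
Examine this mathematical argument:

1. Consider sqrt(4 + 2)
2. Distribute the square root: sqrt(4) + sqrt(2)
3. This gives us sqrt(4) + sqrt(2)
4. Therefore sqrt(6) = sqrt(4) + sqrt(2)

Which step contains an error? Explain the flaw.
Step 2: Distribute the square root: sqrt(4) + sqrt(2)

Step 2 incorrectly 'distributes' the square root over addition. The square root function does not distribute: sqrt(a + b) ≠ sqrt(a) + sqrt(b). In fact, sqrt(4 + 2) = sqrt(6) ≈ 2.4495, while sqrt(4) + sqrt(2) ≈ 3.4142.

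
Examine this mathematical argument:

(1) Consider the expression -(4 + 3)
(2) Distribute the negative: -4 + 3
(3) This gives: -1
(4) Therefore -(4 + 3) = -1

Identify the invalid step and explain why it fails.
Step 2: Distribute the negative: -4 + 3

Step 2 incorrectly distributes the negative sign. The correct distribution is -(4 + 3) = -4 - 3 = -7. The negative must be applied to both terms, not just the first. The error treats -(4 + 3) as -4 + 3, which equals -1 instead of -7.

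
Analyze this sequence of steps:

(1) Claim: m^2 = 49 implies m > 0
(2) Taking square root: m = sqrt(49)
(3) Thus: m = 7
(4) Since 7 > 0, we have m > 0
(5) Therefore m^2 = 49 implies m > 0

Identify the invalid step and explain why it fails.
Step 2: Taking square root: m = sqrt(49)

Step 2 takes the square root and assumes the positive root only. The equation m^2 = 49 actually has two solutions: m = 7 and m = -7. The proof silently assumes m > 0 without justification, then uses this assumption to conclude m > 0, which is circular. The counterexample m = -7 shows the claim is false.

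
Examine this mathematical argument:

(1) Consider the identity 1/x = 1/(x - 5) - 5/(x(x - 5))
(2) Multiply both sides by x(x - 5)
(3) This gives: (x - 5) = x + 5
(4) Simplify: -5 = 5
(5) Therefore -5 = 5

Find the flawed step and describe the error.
Step 3: This gives: (x - 5) = x + 5

Step 3 makes a sign error when clearing denominators. Multiplying -5/(x(x - 5)) by x(x - 5) gives -5, not +5. The correct result is (x - 5) = x - 5, which is trivially true, not (x - 5) = x + 5. (Step 1 is a valid identity: 1/(x - 5) - 5/(x(x - 5)) = (x - 5)/(x(x - 5)) = 1/x.)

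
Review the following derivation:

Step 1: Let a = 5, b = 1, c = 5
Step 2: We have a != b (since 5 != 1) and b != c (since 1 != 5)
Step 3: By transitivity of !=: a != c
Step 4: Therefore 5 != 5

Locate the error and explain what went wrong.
Step 3: By transitivity of !=: a != c

Step 3 incorrectly applies transitivity to the '!=' relation. Transitivity states: if a R b and b R c, then a R c. However, '!=' is not transitive. Counterexample: 5 != 1 and 1 != 5, but 5 = 5 (both equal 5). Transitivity holds for relations like <, <=, =, but not for !=.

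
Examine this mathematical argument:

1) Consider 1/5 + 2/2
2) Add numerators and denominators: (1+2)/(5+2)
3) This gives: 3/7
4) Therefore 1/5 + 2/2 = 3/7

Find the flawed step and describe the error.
Step 2: Add numerators and denominators: (1+2)/(5+2)

Step 2 incorrectly adds fractions by separately adding numerators and denominators. This is wrong. The correct method requires a common denominator: 1/5 + 2/2 = (1×2 + 2×5)/(5×2) = 12/10 = 6/5. The method used gives 3/7, which is different.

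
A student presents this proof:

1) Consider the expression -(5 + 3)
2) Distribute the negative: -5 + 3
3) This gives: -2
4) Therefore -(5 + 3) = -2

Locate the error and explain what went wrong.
Step 2: Distribute the negative: -5 + 3

Step 2 incorrectly distributes the negative sign. The correct distribution is -(5 + 3) = -5 - 3 = -8. The negative must be applied to both terms, not just the first. The error treats -(5 + 3) as -5 + 3, which equals -2 instead of -8.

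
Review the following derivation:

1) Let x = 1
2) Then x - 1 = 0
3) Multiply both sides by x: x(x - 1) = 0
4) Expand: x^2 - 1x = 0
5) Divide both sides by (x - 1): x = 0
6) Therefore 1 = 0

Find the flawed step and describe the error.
Step 5: Divide both sides by (x - 1): x = 0

Step 5 divides both sides by (x - 1). However, since x = 1, we have (x - 1) = 0. Division by zero is undefined, making this step invalid.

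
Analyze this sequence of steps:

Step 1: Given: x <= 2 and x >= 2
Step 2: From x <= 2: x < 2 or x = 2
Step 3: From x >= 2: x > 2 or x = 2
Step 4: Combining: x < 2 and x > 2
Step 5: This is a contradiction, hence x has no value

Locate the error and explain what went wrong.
Step 4: Combining: x < 2 and x > 2

Step 4 incorrectly combines the conditions. From x <= 2 and x >= 2, the intersection is x = 2. The error treats the 'or' cases as 'and' requirements. The correct conclusion is that x = 2 is the unique solution, not that no solution exists.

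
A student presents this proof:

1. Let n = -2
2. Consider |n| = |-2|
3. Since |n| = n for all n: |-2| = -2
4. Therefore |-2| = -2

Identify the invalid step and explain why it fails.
Step 3: Since |n| = n for all n: |-2| = -2

Step 3 incorrectly states that |n| = n for all n. The correct definition is |n| = n when n >= 0, and |n| = -n when n < 0. Since -2 < 0, we have |-2| = -(-2) = 2, not -2.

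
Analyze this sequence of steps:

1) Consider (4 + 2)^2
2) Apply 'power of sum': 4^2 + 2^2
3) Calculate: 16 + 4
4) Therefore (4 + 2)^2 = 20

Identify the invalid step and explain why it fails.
Step 2: Apply 'power of sum': 4^2 + 2^2

Step 2 incorrectly applies a non-existent rule '(a+b)^n = a^n + b^n'. This is false in general. The correct expansion uses the binomial theorem. The actual value is (4 + 2)^2 = 6^2 = 36, not 20.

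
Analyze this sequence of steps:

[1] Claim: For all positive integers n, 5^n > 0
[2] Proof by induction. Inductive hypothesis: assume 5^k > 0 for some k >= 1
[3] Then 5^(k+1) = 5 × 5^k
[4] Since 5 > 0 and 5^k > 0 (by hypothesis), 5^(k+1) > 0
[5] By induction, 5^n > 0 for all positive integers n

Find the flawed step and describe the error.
Step 5: By induction, 5^n > 0 for all positive integers n

Step 5 concludes the proof by induction, but no base case was ever established. A valid induction proof requires: (1) a base case proving 5^1 > 0, and (2) an inductive step showing IF 5^k > 0 THEN 5^(k+1) > 0. Steps 2-4 correctly establish the inductive step, but without the base case the conclusion in step 5 does not follow.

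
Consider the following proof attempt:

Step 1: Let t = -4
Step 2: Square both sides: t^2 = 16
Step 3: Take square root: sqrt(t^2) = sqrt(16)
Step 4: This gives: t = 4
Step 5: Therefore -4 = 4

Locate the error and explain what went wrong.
Step 4: This gives: t = 4

Step 4 incorrectly states that sqrt(t^2) = t. The correct identity is sqrt(t^2) = |t|. Since t = -4 < 0, we have sqrt(t^2) = |-4| = 4, not t = -4.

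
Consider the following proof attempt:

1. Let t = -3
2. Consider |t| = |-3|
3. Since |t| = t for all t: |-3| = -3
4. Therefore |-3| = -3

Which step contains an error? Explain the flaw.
Step 3: Since |t| = t for all t: |-3| = -3

Step 3 incorrectly states that |t| = t for all t. The correct definition is |t| = t when t >= 0, and |t| = -t when t < 0. Since -3 < 0, we have |-3| = -(-3) = 3, not -3.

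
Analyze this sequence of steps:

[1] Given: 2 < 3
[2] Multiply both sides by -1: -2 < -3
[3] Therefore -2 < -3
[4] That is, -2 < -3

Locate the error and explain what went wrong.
Step 2: Multiply both sides by -1: -2 < -3

Step 2 multiplies both sides by -1 but fails to reverse the inequality sign. When multiplying (or dividing) an inequality by a negative number, the direction must be reversed. Since 2 < 3, we should get -2 > -3, i.e., -2 > -3.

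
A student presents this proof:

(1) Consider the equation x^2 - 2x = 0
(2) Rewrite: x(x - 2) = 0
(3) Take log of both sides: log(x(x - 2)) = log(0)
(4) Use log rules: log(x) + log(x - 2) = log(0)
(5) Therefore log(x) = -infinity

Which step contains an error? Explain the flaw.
Step 3: Take log of both sides: log(x(x - 2)) = log(0)

Step 3 takes the logarithm of both sides, resulting in log(0) on the right side. The logarithm is only defined for positive numbers; log(0) is undefined (approaches negative infinity). This operation is invalid.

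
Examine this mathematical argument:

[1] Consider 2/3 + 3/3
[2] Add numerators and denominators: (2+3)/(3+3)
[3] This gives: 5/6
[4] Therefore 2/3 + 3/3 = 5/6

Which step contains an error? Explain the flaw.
Step 2: Add numerators and denominators: (2+3)/(3+3)

Step 2 incorrectly adds fractions by separately adding numerators and denominators. This is wrong. The correct method requires a common denominator: 2/3 + 3/3 = (2×3 + 3×3)/(3×3) = 15/9 = 5/3. The method used gives 5/6, which is different.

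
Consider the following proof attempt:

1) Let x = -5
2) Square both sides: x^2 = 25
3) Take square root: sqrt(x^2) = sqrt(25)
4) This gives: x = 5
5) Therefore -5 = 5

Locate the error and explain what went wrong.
Step 4: This gives: x = 5

Step 4 incorrectly states that sqrt(x^2) = x. The correct identity is sqrt(x^2) = |x|. Since x = -5 < 0, we have sqrt(x^2) = |-5| = 5, not x = -5.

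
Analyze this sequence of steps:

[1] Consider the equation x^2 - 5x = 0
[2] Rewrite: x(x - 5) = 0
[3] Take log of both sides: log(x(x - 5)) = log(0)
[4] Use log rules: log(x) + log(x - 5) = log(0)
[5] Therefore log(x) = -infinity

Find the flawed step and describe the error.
Step 3: Take log of both sides: log(x(x - 5)) = log(0)

Step 3 takes the logarithm of both sides, resulting in log(0) on the right side. The logarithm is only defined for positive numbers; log(0) is undefined (approaches negative infinity). This operation is invalid.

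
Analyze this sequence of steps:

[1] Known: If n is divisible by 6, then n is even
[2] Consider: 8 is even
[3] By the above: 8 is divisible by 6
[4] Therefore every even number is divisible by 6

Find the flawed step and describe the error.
Step 3: By the above: 8 is divisible by 6

Step 3 commits the fallacy of affirming the consequent. The known fact 'divisible by 6 → even' does NOT imply 'even → divisible by 6'. That would be the converse, which is false. For example, 8 is even but 8 ÷ 6 = 1.33, which is not an integer.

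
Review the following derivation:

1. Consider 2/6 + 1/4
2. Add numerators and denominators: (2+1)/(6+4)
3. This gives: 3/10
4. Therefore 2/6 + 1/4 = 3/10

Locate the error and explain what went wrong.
Step 2: Add numerators and denominators: (2+1)/(6+4)

Step 2 incorrectly adds fractions by separately adding numerators and denominators. This is wrong. The correct method requires a common denominator: 2/6 + 1/4 = (2×4 + 1×6)/(6×4) = 14/24 = 7/12. The method used gives 3/10, which is different.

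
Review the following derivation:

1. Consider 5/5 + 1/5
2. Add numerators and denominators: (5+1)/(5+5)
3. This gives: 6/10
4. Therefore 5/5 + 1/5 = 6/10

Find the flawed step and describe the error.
Step 2: Add numerators and denominators: (5+1)/(5+5)

Step 2 incorrectly adds fractions by separately adding numerators and denominators. This is wrong. The correct method requires a common denominator: 5/5 + 1/5 = (5×5 + 1×5)/(5×5) = 30/25 = 6/5. The method used gives 6/10, which is different.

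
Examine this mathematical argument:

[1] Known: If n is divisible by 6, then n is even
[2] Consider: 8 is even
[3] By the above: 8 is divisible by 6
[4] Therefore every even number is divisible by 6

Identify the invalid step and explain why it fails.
Step 3: By the above: 8 is divisible by 6

Step 3 commits the fallacy of affirming the consequent. The known fact 'divisible by 6 → even' does NOT imply 'even → divisible by 6'. That would be the converse, which is false. For example, 8 is even but 8 ÷ 6 = 1.33, which is not an integer.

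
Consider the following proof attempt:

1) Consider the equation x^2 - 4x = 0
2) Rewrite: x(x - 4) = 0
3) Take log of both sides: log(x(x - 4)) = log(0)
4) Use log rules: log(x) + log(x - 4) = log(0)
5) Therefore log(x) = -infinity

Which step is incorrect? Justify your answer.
Step 3: Take log of both sides: log(x(x - 4)) = log(0)

Step 3 takes the logarithm of both sides, resulting in log(0) on the right side. The logarithm is only defined for positive numbers; log(0) is undefined (approaches negative infinity). This operation is invalid.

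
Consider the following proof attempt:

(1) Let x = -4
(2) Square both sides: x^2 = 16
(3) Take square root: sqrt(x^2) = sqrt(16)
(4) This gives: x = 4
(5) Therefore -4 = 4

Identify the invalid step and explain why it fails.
Step 4: This gives: x = 4

Step 4 incorrectly states that sqrt(x^2) = x. The correct identity is sqrt(x^2) = |x|. Since x = -4 < 0, we have sqrt(x^2) = |-4| = 4, not x = -4.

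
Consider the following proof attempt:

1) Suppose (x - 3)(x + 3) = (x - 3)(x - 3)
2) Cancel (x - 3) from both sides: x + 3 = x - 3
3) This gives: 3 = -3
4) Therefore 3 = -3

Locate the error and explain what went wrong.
Step 2: Cancel (x - 3) from both sides: x + 3 = x - 3

Step 2 cancels (x - 3) from both sides. This is only valid if (x - 3) ≠ 0, i.e., x ≠ 3. When x = 3, both sides equal zero regardless of the other factors. The correct approach requires considering x = 3 as a separate case.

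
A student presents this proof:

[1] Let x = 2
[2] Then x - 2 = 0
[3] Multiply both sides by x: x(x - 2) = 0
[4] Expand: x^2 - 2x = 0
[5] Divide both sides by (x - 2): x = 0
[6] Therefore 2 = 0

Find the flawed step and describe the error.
Step 5: Divide both sides by (x - 2): x = 0

Step 5 divides both sides by (x - 2). However, since x = 2, we have (x - 2) = 0. Division by zero is undefined, making this step invalid.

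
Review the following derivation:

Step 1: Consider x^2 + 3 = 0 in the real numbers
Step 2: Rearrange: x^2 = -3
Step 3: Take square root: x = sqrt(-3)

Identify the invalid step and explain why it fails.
Step 3: Take square root: x = sqrt(-3)

Step 3 takes the square root of -3, which is negative. In the real number system, the square root of a negative number is undefined. The equation x^2 + 3 = 0 has no real solutions. Square roots of negative numbers only exist in the complex numbers.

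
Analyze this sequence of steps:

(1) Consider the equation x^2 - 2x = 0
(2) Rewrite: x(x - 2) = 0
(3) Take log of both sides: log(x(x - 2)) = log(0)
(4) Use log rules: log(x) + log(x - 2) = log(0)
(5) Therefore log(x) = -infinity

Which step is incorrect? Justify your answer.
Step 3: Take log of both sides: log(x(x - 2)) = log(0)

Step 3 takes the logarithm of both sides, resulting in log(0) on the right side. The logarithm is only defined for positive numbers; log(0) is undefined (approaches negative infinity). This operation is invalid.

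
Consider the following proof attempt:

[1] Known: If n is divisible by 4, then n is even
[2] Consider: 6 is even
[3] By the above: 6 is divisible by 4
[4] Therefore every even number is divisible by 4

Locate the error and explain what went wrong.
Step 3: By the above: 6 is divisible by 4

Step 3 commits the fallacy of affirming the consequent. The known fact 'divisible by 4 → even' does NOT imply 'even → divisible by 4'. That would be the converse, which is false. For example, 6 is even but 6 ÷ 4 = 1.50, which is not an integer.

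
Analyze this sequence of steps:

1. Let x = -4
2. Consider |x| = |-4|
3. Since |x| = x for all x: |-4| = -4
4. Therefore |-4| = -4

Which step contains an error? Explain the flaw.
Step 3: Since |x| = x for all x: |-4| = -4

Step 3 incorrectly states that |x| = x for all x. The correct definition is |x| = x when x >= 0, and |x| = -x when x < 0. Since -4 < 0, we have |-4| = -(-4) = 4, not -4.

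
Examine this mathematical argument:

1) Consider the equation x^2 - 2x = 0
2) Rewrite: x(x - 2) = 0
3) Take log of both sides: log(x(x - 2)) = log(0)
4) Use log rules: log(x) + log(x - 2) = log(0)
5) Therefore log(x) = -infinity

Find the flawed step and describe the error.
Step 3: Take log of both sides: log(x(x - 2)) = log(0)

Step 3 takes the logarithm of both sides, resulting in log(0) on the right side. The logarithm is only defined for positive numbers; log(0) is undefined (approaches negative infinity). This operation is invalid.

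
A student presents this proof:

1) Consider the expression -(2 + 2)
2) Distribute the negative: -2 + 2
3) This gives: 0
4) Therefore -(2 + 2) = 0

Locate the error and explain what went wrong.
Step 2: Distribute the negative: -2 + 2

Step 2 incorrectly distributes the negative sign. The correct distribution is -(2 + 2) = -2 - 2 = -4. The negative must be applied to both terms, not just the first. The error treats -(2 + 2) as -2 + 2, which equals 0 instead of -4.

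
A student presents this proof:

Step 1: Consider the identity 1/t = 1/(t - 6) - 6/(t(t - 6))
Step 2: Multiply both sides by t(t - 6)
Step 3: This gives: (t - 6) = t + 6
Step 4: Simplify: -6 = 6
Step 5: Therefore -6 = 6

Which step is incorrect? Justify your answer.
Step 3: This gives: (t - 6) = t + 6

Step 3 makes a sign error when clearing denominators. Multiplying -6/(t(t - 6)) by t(t - 6) gives -6, not +6. The correct result is (t - 6) = t - 6, which is trivially true, not (t - 6) = t + 6. (Step 1 is a valid identity: 1/(t - 6) - 6/(t(t - 6)) = (t - 6)/(t(t - 6)) = 1/t.)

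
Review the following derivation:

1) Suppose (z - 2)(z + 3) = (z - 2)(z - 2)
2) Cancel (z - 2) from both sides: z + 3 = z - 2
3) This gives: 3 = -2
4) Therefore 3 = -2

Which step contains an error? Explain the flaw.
Step 2: Cancel (z - 2) from both sides: z + 3 = z - 2

Step 2 cancels (z - 2) from both sides. This is only valid if (z - 2) ≠ 0, i.e., z ≠ 2. When z = 2, both sides equal zero regardless of the other factors. The correct approach requires considering z = 2 as a separate case.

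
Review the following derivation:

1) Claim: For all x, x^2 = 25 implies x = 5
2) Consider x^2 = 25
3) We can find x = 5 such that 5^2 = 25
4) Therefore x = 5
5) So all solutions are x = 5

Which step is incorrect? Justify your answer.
Step 4: Therefore x = 5

Step 4 incorrectly concludes that x = 5 is the only solution. The proof shows that x = 5 is A solution (existence), but does not show it is the ONLY solution (uniqueness). In fact, x = -5 is also a solution since (-5)^2 = 25. Finding one solution doesn't prove there are no others.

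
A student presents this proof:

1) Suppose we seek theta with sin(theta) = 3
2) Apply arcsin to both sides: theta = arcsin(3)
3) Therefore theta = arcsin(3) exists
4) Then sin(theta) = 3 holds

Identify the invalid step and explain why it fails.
Step 2: Apply arcsin to both sides: theta = arcsin(3)

Step 2 applies arcsin to 3. However, arcsin(x) is only defined for x in [-1, 1] because sin(theta) can only produce values in that range. Since |3| > 1, arcsin(3) is undefined. There is no angle whose sine equals 3.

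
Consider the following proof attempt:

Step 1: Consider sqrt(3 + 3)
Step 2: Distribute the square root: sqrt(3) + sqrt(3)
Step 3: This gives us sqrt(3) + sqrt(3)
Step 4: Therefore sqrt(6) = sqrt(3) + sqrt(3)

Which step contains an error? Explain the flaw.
Step 2: Distribute the square root: sqrt(3) + sqrt(3)

Step 2 incorrectly 'distributes' the square root over addition. The square root function does not distribute: sqrt(a + b) ≠ sqrt(a) + sqrt(b). In fact, sqrt(3 + 3) = sqrt(6) ≈ 2.4495, while sqrt(3) + sqrt(3) ≈ 3.4641.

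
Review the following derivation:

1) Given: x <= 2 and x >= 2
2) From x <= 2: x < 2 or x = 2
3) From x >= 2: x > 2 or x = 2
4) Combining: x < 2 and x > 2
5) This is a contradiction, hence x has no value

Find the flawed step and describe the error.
Step 4: Combining: x < 2 and x > 2

Step 4 incorrectly combines the conditions. From x <= 2 and x >= 2, the intersection is x = 2. The error treats the 'or' cases as 'and' requirements. The correct conclusion is that x = 2 is the unique solution, not that no solution exists.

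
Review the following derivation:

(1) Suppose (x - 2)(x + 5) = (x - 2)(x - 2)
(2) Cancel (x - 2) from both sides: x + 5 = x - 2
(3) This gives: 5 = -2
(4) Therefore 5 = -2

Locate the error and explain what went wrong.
Step 2: Cancel (x - 2) from both sides: x + 5 = x - 2

Step 2 cancels (x - 2) from both sides. This is only valid if (x - 2) ≠ 0, i.e., x ≠ 2. When x = 2, both sides equal zero regardless of the other factors. The correct approach requires considering x = 2 as a separate case.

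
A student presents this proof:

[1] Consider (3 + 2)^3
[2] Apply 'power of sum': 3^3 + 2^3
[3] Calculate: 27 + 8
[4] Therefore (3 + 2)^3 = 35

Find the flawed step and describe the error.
Step 2: Apply 'power of sum': 3^3 + 2^3

Step 2 incorrectly applies a non-existent rule '(a+b)^n = a^n + b^n'. This is false in general. The correct expansion uses the binomial theorem. The actual value is (3 + 2)^3 = 5^3 = 125, not 35.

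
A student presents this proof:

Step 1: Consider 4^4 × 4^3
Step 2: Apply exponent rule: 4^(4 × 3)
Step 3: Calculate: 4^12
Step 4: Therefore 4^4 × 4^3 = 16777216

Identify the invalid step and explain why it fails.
Step 2: Apply exponent rule: 4^(4 × 3)

Step 2 incorrectly states that a^b × a^c = a^(b×c). The correct rule is a^b × a^c = a^(b+c). The actual value is 4^4 × 4^3 = 4^7 = 16384, not 4^12 = 16777216.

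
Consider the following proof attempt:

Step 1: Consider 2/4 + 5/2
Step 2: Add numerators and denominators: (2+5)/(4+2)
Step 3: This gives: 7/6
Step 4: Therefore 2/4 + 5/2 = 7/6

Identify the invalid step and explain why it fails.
Step 2: Add numerators and denominators: (2+5)/(4+2)

Step 2 incorrectly adds fractions by separately adding numerators and denominators. This is wrong. The correct method requires a common denominator: 2/4 + 5/2 = (2×2 + 5×4)/(4×2) = 24/8 = 3. The method used gives 7/6, which is different.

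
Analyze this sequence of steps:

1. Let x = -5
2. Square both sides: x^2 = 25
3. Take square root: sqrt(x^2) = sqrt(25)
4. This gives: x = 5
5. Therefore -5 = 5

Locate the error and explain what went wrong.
Step 4: This gives: x = 5

Step 4 incorrectly states that sqrt(x^2) = x. The correct identity is sqrt(x^2) = |x|. Since x = -5 < 0, we have sqrt(x^2) = |-5| = 5, not x = -5.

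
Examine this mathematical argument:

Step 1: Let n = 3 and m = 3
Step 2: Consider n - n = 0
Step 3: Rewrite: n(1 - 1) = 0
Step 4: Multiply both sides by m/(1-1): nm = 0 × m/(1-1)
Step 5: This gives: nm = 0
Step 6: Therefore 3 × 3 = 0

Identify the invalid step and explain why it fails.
Step 4: Multiply both sides by m/(1-1): nm = 0 × m/(1-1)

Step 4 multiplies both sides by m/(1-1). However, 1-1 = 0, so this is multiplication by m/0, which is undefined. We cannot multiply by an undefined expression.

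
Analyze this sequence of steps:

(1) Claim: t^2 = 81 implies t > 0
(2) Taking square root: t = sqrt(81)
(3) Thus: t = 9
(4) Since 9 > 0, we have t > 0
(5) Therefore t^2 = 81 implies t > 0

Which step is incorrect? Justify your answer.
Step 2: Taking square root: t = sqrt(81)

Step 2 takes the square root and assumes the positive root only. The equation t^2 = 81 actually has two solutions: t = 9 and t = -9. The proof silently assumes t > 0 without justification, then uses this assumption to conclude t > 0, which is circular. The counterexample t = -9 shows the claim is false.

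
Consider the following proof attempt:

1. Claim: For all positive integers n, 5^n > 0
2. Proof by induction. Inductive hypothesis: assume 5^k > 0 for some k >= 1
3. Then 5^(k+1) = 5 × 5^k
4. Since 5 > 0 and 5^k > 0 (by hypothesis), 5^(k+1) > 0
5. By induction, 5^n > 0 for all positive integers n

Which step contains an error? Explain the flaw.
Step 5: By induction, 5^n > 0 for all positive integers n

Step 5 concludes the proof by induction, but no base case was ever established. A valid induction proof requires: (1) a base case proving 5^1 > 0, and (2) an inductive step showing IF 5^k > 0 THEN 5^(k+1) > 0. Steps 2-4 correctly establish the inductive step, but without the base case the conclusion in step 5 does not follow.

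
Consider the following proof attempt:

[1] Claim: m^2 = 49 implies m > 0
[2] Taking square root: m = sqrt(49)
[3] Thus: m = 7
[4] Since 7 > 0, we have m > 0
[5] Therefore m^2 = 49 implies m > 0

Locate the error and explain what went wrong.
Step 2: Taking square root: m = sqrt(49)

Step 2 takes the square root and assumes the positive root only. The equation m^2 = 49 actually has two solutions: m = 7 and m = -7. The proof silently assumes m > 0 without justification, then uses this assumption to conclude m > 0, which is circular. The counterexample m = -7 shows the claim is false.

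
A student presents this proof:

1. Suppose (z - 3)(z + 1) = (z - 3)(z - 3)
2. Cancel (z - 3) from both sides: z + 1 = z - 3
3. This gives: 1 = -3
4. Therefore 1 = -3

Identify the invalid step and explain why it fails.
Step 2: Cancel (z - 3) from both sides: z + 1 = z - 3

Step 2 cancels (z - 3) from both sides. This is only valid if (z - 3) ≠ 0, i.e., z ≠ 3. When z = 3, both sides equal zero regardless of the other factors. The correct approach requires considering z = 3 as a separate case.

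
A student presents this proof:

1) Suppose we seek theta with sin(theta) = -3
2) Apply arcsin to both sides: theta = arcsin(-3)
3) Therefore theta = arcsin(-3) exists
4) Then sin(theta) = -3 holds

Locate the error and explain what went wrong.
Step 2: Apply arcsin to both sides: theta = arcsin(-3)

Step 2 applies arcsin to -3. However, arcsin(x) is only defined for x in [-1, 1] because sin(theta) can only produce values in that range. Since |-3| > 1, arcsin(-3) is undefined. There is no angle whose sine equals -3.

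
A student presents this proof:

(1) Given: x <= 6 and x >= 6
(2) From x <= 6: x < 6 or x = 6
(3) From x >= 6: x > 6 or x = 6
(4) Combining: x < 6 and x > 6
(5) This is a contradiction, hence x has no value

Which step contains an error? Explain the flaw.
Step 4: Combining: x < 6 and x > 6

Step 4 incorrectly combines the conditions. From x <= 6 and x >= 6, the intersection is x = 6. The error treats the 'or' cases as 'and' requirements. The correct conclusion is that x = 6 is the unique solution, not that no solution exists.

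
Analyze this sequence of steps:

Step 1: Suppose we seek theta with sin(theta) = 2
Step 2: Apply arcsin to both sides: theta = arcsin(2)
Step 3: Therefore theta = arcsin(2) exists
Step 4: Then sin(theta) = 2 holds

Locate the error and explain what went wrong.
Step 2: Apply arcsin to both sides: theta = arcsin(2)

Step 2 applies arcsin to 2. However, arcsin(x) is only defined for x in [-1, 1] because sin(theta) can only produce values in that range. Since |2| > 1, arcsin(2) is undefined. There is no angle whose sine equals 2.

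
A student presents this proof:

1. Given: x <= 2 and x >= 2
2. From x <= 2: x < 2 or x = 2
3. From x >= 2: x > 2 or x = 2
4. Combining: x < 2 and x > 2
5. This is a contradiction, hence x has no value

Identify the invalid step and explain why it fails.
Step 4: Combining: x < 2 and x > 2

Step 4 incorrectly combines the conditions. From x <= 2 and x >= 2, the intersection is x = 2. The error treats the 'or' cases as 'and' requirements. The correct conclusion is that x = 2 is the unique solution, not that no solution exists.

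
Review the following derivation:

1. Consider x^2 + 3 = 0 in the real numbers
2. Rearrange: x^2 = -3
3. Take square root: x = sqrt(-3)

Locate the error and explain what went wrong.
Step 3: Take square root: x = sqrt(-3)

Step 3 takes the square root of -3, which is negative. In the real number system, the square root of a negative number is undefined. The equation x^2 + 3 = 0 has no real solutions. Square roots of negative numbers only exist in the complex numbers.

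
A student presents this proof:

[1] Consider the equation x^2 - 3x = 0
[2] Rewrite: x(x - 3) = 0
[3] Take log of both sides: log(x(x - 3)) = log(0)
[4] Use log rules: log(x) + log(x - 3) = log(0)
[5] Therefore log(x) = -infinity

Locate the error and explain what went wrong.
Step 3: Take log of both sides: log(x(x - 3)) = log(0)

Step 3 takes the logarithm of both sides, resulting in log(0) on the right side. The logarithm is only defined for positive numbers; log(0) is undefined (approaches negative infinity). This operation is invalid.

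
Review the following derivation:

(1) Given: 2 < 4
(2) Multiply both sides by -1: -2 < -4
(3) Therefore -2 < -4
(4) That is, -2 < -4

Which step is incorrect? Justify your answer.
Step 2: Multiply both sides by -1: -2 < -4

Step 2 multiplies both sides by -1 but fails to reverse the inequality sign. When multiplying (or dividing) an inequality by a negative number, the direction must be reversed. Since 2 < 4, we should get -2 > -4, i.e., -2 > -4.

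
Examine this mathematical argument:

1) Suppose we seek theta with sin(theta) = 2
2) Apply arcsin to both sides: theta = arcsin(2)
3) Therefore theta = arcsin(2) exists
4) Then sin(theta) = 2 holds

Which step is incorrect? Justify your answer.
Step 2: Apply arcsin to both sides: theta = arcsin(2)

Step 2 applies arcsin to 2. However, arcsin(x) is only defined for x in [-1, 1] because sin(theta) can only produce values in that range. Since |2| > 1, arcsin(2) is undefined. There is no angle whose sine equals 2.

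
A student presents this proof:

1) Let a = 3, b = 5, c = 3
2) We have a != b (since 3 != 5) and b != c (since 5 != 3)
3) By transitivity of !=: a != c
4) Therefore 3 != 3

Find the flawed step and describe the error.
Step 3: By transitivity of !=: a != c

Step 3 incorrectly applies transitivity to the '!=' relation. Transitivity states: if a R b and b R c, then a R c. However, '!=' is not transitive. Counterexample: 3 != 5 and 5 != 3, but 3 = 3 (both equal 3). Transitivity holds for relations like <, <=, =, but not for !=.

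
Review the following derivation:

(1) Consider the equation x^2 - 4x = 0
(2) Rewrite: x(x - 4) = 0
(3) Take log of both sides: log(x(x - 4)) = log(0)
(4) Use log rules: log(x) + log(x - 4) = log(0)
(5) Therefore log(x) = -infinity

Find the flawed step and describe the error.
Step 3: Take log of both sides: log(x(x - 4)) = log(0)

Step 3 takes the logarithm of both sides, resulting in log(0) on the right side. The logarithm is only defined for positive numbers; log(0) is undefined (approaches negative infinity). This operation is invalid.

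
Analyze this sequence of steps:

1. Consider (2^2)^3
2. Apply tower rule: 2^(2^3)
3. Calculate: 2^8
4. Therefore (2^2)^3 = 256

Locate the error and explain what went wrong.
Step 2: Apply tower rule: 2^(2^3)

Step 2 incorrectly states that (a^b)^c = a^(b^c). The correct rule is (a^b)^c = a^(b×c). The actual value is (2^2)^3 = 2^6 = 64, not 2^8 = 256.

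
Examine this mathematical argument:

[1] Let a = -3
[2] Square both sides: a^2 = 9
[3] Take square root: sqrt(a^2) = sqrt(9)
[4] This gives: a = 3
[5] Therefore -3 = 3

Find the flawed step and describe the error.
Step 4: This gives: a = 3

Step 4 incorrectly states that sqrt(a^2) = a. The correct identity is sqrt(a^2) = |a|. Since a = -3 < 0, we have sqrt(a^2) = |-3| = 3, not a = -3.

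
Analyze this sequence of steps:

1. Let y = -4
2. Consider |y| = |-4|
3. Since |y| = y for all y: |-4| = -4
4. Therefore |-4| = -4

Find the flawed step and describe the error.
Step 3: Since |y| = y for all y: |-4| = -4

Step 3 incorrectly states that |y| = y for all y. The correct definition is |y| = y when y >= 0, and |y| = -y when y < 0. Since -4 < 0, we have |-4| = -(-4) = 4, not -4.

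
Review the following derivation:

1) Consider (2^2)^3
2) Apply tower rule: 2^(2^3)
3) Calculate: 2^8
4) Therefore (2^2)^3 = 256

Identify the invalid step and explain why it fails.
Step 2: Apply tower rule: 2^(2^3)

Step 2 incorrectly states that (a^b)^c = a^(b^c). The correct rule is (a^b)^c = a^(b×c). The actual value is (2^2)^3 = 2^6 = 64, not 2^8 = 256.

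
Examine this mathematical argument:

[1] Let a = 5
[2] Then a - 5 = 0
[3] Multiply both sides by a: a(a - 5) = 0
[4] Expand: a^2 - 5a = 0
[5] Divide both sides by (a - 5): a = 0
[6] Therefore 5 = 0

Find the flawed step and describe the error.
Step 5: Divide both sides by (a - 5): a = 0

Step 5 divides both sides by (a - 5). However, since a = 5, we have (a - 5) = 0. Division by zero is undefined, making this step invalid.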